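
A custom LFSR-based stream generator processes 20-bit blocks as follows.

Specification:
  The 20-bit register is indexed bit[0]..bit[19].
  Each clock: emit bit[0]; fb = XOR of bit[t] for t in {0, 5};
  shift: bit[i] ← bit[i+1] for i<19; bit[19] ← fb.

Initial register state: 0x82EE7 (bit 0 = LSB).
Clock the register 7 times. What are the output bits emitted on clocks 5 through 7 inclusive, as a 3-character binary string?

011

reg_0 = 0x82EE7
clock 1: out=1, reg = 0x41773
clock 2: out=1, reg = 0x20BB9
clock 3: out=1, reg = 0x105DC
clock 4: out=0, reg = 0x082EE
clock 5: out=0, reg = 0x84177
clock 6: out=1, reg = 0x420BB
clock 7: out=1, reg = 0x2105D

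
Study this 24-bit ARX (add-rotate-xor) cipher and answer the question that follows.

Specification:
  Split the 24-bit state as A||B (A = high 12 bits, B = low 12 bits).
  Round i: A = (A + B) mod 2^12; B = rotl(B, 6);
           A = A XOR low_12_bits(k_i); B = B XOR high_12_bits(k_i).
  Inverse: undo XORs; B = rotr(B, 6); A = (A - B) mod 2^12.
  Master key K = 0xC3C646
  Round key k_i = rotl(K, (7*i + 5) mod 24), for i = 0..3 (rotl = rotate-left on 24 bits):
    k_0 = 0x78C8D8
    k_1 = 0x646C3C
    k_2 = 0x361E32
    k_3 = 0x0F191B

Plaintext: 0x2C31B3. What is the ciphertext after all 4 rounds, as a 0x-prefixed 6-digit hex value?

s_0 = plaintext = 0x2C31B3
s_1 = Round(s_0, k_0) = 0xCAEB4A
s_2 = Round(s_1, k_1) = 0xBC44EB
s_3 = Round(s_2, k_2) = 0xE9D9B2
s_4 = Round(s_3, k_3) = 0x154C57

0x154C57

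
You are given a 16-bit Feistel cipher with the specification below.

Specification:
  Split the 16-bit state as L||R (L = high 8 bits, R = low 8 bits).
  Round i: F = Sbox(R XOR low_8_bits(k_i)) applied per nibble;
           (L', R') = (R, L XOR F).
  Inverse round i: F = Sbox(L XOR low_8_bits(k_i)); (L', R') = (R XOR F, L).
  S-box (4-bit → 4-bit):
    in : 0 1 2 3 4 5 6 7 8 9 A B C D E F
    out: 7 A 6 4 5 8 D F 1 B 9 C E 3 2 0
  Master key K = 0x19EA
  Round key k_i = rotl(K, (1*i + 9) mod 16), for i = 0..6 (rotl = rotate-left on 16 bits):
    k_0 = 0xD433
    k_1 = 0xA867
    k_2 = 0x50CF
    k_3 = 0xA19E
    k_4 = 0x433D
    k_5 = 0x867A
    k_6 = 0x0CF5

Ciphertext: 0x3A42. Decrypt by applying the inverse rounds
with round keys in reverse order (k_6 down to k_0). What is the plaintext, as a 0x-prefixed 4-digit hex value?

0xC118

s_0 = ciphertext = 0x3A42
s_1 = InvRound(s_0, k_6) = 0xA23A
s_2 = InvRound(s_1, k_5) = 0x0BA2
s_3 = InvRound(s_2, k_4) = 0xEF0B
s_4 = InvRound(s_3, k_3) = 0xF1EF
s_5 = InvRound(s_4, k_2) = 0xADF1
s_6 = InvRound(s_5, k_1) = 0x18AD
s_7 = InvRound(s_6, k_0) = 0xC118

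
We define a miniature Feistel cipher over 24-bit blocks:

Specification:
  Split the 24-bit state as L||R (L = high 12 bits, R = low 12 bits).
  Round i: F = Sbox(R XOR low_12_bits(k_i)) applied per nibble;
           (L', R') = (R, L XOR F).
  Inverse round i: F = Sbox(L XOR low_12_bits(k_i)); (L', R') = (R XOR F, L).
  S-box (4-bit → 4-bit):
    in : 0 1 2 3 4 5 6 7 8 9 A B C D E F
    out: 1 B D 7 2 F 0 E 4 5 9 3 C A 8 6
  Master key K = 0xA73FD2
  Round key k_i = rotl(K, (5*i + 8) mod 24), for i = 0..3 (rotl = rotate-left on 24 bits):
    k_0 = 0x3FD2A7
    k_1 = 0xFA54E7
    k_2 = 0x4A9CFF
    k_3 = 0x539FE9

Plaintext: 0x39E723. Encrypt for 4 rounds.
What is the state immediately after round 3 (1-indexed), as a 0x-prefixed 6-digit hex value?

0x350A4A

s_0 = plaintext = 0x39E723
s_1 = Round(s_0, k_0) = 0x723CDC
s_2 = Round(s_1, k_1) = 0xCDC350
s_3 = Round(s_2, k_2) = 0x350A4A
s_4 = Round(s_3, k_3) = 0xA4ACC7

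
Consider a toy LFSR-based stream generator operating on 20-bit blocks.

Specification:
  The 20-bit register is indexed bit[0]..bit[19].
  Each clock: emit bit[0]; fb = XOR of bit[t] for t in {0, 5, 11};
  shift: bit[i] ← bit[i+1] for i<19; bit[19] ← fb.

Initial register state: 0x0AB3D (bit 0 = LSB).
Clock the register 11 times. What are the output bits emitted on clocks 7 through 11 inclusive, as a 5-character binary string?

reg_0 = 0x0AB3D
clock 1: out=1, reg = 0x8559E
clock 2: out=0, reg = 0x42ACF
clock 3: out=1, reg = 0x21567
clock 4: out=1, reg = 0x10AB3
clock 5: out=1, reg = 0x88559
clock 6: out=1, reg = 0xC42AC
clock 7: out=0, reg = 0xE2156
clock 8: out=0, reg = 0x710AB
clock 9: out=1, reg = 0x38855
clock 10: out=1, reg = 0x1C42A
clock 11: out=0, reg = 0x8E215

00110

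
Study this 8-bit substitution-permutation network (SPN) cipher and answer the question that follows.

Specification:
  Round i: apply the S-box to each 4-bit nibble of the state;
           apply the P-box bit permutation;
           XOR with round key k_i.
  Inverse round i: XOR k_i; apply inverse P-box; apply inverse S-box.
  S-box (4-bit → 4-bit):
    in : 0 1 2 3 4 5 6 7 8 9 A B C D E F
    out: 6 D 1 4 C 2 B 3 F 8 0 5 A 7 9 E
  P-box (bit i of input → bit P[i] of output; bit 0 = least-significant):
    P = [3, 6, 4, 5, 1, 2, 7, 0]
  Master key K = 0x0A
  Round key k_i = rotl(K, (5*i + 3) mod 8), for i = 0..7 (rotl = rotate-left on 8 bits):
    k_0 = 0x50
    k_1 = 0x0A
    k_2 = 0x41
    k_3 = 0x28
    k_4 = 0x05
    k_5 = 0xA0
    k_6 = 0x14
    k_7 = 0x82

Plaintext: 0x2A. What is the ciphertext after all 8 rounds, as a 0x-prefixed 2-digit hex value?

s_0 = plaintext = 0x2A
s_1 = Round(s_0, k_0) = 0x52
s_2 = Round(s_1, k_1) = 0x06
s_3 = Round(s_2, k_2) = 0xAD
s_4 = Round(s_3, k_3) = 0x70
s_5 = Round(s_4, k_4) = 0x53
s_6 = Round(s_5, k_5) = 0xB4
s_7 = Round(s_6, k_6) = 0xA6
s_8 = Round(s_7, k_7) = 0xEA

0xEA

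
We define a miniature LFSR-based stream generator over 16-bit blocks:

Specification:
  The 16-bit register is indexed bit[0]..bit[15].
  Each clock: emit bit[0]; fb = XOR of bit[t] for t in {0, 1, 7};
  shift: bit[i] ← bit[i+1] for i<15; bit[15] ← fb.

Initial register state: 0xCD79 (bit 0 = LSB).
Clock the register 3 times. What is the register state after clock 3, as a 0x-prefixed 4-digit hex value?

0xF9AF

reg_0 = 0xCD79
clock 1: out=1, reg = 0xE6BC
clock 2: out=0, reg = 0xF35E
clock 3: out=0, reg = 0xF9AF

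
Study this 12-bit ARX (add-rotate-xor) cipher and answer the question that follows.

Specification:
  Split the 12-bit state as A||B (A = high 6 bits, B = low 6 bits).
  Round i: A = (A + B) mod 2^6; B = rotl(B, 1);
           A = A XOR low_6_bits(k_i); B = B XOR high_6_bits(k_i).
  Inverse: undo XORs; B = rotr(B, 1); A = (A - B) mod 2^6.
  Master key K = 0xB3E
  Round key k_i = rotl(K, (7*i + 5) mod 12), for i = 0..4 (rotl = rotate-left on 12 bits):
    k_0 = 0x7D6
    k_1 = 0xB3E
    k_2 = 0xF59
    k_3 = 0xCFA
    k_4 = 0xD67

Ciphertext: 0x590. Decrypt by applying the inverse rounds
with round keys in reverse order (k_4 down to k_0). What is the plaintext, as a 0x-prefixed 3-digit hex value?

s_0 = ciphertext = 0x590
s_1 = InvRound(s_0, k_4) = 0xFF2
s_2 = InvRound(s_1, k_3) = 0x960
s_3 = InvRound(s_2, k_2) = 0x3AE
s_4 = InvRound(s_3, k_1) = 0xBC1
s_5 = InvRound(s_4, k_0) = 0xA8F

0xA8F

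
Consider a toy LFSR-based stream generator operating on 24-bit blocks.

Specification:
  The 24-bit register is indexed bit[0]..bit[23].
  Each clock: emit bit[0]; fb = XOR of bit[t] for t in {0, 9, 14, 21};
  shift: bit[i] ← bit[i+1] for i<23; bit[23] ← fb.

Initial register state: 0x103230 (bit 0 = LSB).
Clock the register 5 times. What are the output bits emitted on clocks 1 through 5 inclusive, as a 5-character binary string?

reg_0 = 0x103230
clock 1: out=0, reg = 0x881918
clock 2: out=0, reg = 0x440C8C
clock 3: out=0, reg = 0x220646
clock 4: out=0, reg = 0x110323
clock 5: out=1, reg = 0x088191

00001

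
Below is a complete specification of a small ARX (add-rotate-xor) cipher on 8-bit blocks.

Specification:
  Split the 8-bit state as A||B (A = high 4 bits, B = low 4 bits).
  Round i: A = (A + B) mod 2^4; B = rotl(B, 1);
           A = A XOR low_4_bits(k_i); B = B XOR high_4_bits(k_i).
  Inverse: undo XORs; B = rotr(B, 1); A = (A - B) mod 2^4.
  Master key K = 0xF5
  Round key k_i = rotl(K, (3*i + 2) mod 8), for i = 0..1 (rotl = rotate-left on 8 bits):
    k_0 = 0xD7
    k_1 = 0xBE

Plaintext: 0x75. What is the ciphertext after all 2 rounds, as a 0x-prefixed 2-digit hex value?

0xC5

s_0 = plaintext = 0x75
s_1 = Round(s_0, k_0) = 0xB7
s_2 = Round(s_1, k_1) = 0xC5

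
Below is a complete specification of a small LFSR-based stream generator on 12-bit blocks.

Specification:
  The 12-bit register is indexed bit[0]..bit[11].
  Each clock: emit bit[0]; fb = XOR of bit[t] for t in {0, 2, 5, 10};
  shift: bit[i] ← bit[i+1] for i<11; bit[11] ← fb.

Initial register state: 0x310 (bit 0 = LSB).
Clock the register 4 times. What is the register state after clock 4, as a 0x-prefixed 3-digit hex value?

0xC31

reg_0 = 0x310
clock 1: out=0, reg = 0x188
clock 2: out=0, reg = 0x0C4
clock 3: out=0, reg = 0x862
clock 4: out=0, reg = 0xC31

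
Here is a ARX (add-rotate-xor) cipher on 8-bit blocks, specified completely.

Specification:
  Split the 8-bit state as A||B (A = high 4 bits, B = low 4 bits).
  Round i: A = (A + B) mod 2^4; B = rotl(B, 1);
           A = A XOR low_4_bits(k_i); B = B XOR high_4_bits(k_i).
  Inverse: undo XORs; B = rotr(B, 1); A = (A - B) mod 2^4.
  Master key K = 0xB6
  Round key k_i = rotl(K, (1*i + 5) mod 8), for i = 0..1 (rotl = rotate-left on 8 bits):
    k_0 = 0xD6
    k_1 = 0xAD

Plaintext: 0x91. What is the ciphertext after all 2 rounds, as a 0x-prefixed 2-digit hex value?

0x65

s_0 = plaintext = 0x91
s_1 = Round(s_0, k_0) = 0xCF
s_2 = Round(s_1, k_1) = 0x65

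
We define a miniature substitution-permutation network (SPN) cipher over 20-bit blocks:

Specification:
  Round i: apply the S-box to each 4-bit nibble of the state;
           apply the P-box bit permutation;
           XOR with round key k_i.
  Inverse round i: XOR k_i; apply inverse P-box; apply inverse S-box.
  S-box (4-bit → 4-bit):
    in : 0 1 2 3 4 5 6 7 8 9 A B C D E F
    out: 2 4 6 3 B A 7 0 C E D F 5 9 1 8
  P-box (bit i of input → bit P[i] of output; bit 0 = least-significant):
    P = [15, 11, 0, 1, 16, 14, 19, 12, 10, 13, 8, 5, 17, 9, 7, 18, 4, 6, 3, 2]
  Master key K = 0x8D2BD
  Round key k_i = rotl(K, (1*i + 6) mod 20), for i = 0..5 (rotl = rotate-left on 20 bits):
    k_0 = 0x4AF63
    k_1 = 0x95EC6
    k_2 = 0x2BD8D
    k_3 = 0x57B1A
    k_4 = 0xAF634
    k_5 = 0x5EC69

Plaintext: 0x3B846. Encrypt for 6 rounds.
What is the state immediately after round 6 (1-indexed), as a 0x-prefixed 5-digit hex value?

0x42160

s_0 = plaintext = 0x3B846
s_1 = Round(s_0, k_0) = 0x37492
s_2 = Round(s_1, k_1) = 0x122B7
s_3 = Round(s_2, k_2) = 0xBCE05
s_4 = Round(s_3, k_3) = 0x737C4
s_5 = Round(s_4, k_4) = 0x17C36
s_6 = Round(s_5, k_5) = 0x42160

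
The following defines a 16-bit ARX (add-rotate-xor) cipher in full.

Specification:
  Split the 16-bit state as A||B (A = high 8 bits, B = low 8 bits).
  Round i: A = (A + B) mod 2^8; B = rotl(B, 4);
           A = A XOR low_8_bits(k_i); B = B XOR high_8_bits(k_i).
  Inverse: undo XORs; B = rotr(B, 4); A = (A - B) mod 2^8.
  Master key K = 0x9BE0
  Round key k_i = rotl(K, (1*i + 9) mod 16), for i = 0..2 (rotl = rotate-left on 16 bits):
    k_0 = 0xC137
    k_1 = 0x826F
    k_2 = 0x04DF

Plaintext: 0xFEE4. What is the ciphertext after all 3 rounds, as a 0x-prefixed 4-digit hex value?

0x5AA3

s_0 = plaintext = 0xFEE4
s_1 = Round(s_0, k_0) = 0xD58F
s_2 = Round(s_1, k_1) = 0x0B7A
s_3 = Round(s_2, k_2) = 0x5AA3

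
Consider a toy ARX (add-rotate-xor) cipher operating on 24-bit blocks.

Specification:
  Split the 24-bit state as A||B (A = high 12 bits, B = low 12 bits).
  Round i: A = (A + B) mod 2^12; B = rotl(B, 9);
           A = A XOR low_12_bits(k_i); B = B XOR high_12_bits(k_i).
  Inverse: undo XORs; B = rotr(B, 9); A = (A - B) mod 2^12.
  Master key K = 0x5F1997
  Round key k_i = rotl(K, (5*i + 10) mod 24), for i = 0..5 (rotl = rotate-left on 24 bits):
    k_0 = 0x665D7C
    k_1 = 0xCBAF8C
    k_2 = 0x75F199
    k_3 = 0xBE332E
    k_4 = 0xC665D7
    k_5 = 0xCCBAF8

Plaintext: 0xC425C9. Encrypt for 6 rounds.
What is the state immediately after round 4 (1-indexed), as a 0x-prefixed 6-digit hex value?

0x45AD58

s_0 = plaintext = 0xC425C9
s_1 = Round(s_0, k_0) = 0xF774DC
s_2 = Round(s_1, k_1) = 0xBDF421
s_3 = Round(s_2, k_2) = 0x1995DB
s_4 = Round(s_3, k_3) = 0x45AD58
s_5 = Round(s_4, k_4) = 0x465DCD
s_6 = Round(s_5, k_5) = 0x8CA772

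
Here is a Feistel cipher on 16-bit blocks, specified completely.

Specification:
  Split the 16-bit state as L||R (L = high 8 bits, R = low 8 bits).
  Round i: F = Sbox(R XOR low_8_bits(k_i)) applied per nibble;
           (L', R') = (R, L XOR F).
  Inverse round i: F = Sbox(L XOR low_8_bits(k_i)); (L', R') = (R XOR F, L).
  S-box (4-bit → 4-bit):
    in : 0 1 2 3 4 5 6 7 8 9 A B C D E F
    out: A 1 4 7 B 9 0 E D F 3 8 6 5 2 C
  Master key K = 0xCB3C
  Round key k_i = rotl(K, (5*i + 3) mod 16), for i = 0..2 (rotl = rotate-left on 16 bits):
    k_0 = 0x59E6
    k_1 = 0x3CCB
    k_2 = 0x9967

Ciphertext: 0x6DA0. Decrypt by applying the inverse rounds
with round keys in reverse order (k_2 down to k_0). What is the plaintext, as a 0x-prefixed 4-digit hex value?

s_0 = ciphertext = 0x6DA0
s_1 = InvRound(s_0, k_2) = 0x036D
s_2 = InvRound(s_1, k_1) = 0x0003
s_3 = InvRound(s_2, k_0) = 0x2300

0x2300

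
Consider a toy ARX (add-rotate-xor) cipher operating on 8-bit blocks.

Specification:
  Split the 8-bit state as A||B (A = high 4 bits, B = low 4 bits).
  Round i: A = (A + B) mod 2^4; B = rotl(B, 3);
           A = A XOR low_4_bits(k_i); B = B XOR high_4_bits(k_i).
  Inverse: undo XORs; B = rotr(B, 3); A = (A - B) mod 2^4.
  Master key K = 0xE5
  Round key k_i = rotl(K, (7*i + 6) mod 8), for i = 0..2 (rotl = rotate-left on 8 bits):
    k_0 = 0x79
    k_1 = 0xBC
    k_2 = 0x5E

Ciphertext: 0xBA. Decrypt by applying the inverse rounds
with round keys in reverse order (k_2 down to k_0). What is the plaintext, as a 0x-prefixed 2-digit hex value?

0xCF

s_0 = ciphertext = 0xBA
s_1 = InvRound(s_0, k_2) = 0x6F
s_2 = InvRound(s_1, k_1) = 0x28
s_3 = InvRound(s_2, k_0) = 0xCF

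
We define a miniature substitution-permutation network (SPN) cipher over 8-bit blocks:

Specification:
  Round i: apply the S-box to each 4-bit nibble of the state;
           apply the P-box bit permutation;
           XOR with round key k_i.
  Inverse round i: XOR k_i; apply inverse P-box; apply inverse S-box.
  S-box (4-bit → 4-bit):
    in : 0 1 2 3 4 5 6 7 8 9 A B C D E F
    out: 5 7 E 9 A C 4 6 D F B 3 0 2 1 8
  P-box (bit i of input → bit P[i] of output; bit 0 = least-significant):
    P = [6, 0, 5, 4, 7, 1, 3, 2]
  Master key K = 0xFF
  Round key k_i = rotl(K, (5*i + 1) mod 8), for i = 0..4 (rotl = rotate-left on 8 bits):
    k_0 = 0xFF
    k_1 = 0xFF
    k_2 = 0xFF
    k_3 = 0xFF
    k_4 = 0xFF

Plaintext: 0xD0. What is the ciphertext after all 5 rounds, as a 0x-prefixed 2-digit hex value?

s_0 = plaintext = 0xD0
s_1 = Round(s_0, k_0) = 0x9D
s_2 = Round(s_1, k_1) = 0x70
s_3 = Round(s_2, k_2) = 0x95
s_4 = Round(s_3, k_3) = 0x41
s_5 = Round(s_4, k_4) = 0x98

0x98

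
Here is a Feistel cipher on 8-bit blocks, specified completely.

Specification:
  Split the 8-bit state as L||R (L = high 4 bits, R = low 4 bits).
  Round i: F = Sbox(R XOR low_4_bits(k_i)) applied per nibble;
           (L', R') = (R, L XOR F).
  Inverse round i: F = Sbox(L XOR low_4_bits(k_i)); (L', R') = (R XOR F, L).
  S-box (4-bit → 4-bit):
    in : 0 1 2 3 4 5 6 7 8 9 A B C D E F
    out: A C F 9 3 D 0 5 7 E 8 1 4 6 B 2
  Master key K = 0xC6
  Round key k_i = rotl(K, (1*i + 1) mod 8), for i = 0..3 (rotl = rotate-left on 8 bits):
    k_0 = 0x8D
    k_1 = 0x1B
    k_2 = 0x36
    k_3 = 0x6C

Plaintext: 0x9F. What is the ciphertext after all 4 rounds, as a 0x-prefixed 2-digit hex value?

s_0 = plaintext = 0x9F
s_1 = Round(s_0, k_0) = 0xF6
s_2 = Round(s_1, k_1) = 0x69
s_3 = Round(s_2, k_2) = 0x94
s_4 = Round(s_3, k_3) = 0x4E

0x4E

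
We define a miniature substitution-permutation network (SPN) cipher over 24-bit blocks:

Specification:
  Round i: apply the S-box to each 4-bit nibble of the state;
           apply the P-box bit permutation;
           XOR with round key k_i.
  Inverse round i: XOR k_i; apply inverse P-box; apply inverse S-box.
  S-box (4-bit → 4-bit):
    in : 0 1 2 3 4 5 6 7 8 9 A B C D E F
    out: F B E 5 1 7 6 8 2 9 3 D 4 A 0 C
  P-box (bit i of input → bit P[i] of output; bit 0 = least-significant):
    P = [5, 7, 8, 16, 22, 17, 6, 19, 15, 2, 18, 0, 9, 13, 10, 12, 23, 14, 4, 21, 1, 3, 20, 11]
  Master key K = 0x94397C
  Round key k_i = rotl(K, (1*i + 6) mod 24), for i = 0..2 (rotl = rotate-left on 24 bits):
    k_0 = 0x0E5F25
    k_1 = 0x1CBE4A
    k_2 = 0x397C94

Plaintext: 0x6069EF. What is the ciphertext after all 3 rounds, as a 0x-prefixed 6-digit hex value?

0x63C989

s_0 = plaintext = 0x6069EF
s_1 = Round(s_0, k_0) = 0xBFBA3C
s_2 = Round(s_1, k_1) = 0x6C211C
s_3 = Round(s_2, k_2) = 0x63C989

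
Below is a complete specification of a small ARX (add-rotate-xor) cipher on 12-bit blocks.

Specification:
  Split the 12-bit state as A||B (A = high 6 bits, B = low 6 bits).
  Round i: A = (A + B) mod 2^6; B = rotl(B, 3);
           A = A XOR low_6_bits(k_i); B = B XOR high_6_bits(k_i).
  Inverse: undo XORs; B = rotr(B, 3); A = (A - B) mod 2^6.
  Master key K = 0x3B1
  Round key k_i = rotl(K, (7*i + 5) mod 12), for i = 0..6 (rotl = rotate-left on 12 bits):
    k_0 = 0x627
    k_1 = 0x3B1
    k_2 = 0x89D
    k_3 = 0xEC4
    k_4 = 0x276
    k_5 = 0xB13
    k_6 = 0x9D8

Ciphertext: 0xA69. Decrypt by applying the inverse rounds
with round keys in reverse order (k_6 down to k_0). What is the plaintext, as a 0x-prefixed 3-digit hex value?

s_0 = ciphertext = 0xA69
s_1 = InvRound(s_0, k_6) = 0x031
s_2 = InvRound(s_1, k_5) = 0xA2B
s_3 = InvRound(s_2, k_4) = 0x294
s_4 = InvRound(s_3, k_3) = 0x47D
s_5 = InvRound(s_4, k_2) = 0x47B
s_6 = InvRound(s_5, k_1) = 0xCAE
s_7 = InvRound(s_6, k_0) = 0x7F6

0x7F6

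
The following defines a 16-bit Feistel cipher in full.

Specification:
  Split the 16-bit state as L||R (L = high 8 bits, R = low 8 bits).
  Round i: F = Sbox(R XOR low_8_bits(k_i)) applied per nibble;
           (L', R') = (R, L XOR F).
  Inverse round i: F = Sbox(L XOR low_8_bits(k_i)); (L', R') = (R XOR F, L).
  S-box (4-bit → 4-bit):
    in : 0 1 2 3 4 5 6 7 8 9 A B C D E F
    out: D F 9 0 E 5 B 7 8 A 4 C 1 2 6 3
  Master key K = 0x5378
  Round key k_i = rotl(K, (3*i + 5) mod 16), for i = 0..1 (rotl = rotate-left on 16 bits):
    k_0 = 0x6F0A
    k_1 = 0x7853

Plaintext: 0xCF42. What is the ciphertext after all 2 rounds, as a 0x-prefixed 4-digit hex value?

s_0 = plaintext = 0xCF42
s_1 = Round(s_0, k_0) = 0x4227
s_2 = Round(s_1, k_1) = 0x273C

0x273C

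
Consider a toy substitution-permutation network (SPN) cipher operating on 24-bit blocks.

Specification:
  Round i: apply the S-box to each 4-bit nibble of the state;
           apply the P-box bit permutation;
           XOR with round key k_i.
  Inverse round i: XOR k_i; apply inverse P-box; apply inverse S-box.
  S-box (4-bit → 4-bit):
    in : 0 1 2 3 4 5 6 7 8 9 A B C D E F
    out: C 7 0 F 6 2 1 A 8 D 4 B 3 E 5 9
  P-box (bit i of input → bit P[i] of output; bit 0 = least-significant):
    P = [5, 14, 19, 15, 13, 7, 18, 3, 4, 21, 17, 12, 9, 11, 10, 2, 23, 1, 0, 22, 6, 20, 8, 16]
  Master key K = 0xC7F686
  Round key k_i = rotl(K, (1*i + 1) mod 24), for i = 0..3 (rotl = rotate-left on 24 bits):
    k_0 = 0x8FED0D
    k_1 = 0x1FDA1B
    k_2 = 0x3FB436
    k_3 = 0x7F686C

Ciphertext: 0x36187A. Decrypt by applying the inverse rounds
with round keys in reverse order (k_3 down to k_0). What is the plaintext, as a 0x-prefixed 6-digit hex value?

s_0 = ciphertext = 0x36187A
s_1 = InvRound(s_0, k_3) = 0x878F64
s_2 = InvRound(s_1, k_2) = 0x1CCB6A
s_3 = InvRound(s_2, k_1) = 0x9A2926
s_4 = InvRound(s_3, k_0) = 0x74A20B

0x74A20B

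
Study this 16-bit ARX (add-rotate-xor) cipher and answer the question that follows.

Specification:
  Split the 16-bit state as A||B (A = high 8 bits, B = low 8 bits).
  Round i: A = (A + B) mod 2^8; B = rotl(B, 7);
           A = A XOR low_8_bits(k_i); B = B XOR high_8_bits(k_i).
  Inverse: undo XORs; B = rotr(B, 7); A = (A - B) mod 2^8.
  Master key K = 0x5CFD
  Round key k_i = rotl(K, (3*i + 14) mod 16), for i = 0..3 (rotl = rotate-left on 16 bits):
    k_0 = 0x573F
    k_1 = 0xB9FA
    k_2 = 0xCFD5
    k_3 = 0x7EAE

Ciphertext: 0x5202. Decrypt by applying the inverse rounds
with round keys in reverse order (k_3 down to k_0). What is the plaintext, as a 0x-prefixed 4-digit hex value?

s_0 = ciphertext = 0x5202
s_1 = InvRound(s_0, k_3) = 0x04F8
s_2 = InvRound(s_1, k_2) = 0x636E
s_3 = InvRound(s_2, k_1) = 0xEAAF
s_4 = InvRound(s_3, k_0) = 0xE4F1

0xE4F1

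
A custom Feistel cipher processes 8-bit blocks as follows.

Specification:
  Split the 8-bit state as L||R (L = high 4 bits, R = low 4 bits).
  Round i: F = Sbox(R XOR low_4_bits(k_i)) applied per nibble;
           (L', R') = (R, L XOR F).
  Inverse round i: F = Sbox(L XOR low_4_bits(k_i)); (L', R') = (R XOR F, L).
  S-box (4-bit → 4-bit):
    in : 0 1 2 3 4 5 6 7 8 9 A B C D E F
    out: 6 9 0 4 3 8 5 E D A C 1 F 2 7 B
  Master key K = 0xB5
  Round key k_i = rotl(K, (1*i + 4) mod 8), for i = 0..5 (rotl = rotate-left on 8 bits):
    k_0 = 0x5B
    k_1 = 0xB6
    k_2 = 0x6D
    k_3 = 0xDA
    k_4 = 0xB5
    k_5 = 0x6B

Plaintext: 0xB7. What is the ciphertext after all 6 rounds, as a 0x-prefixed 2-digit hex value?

0x83

s_0 = plaintext = 0xB7
s_1 = Round(s_0, k_0) = 0x74
s_2 = Round(s_1, k_1) = 0x47
s_3 = Round(s_2, k_2) = 0x78
s_4 = Round(s_3, k_3) = 0x87
s_5 = Round(s_4, k_4) = 0x78
s_6 = Round(s_5, k_5) = 0x83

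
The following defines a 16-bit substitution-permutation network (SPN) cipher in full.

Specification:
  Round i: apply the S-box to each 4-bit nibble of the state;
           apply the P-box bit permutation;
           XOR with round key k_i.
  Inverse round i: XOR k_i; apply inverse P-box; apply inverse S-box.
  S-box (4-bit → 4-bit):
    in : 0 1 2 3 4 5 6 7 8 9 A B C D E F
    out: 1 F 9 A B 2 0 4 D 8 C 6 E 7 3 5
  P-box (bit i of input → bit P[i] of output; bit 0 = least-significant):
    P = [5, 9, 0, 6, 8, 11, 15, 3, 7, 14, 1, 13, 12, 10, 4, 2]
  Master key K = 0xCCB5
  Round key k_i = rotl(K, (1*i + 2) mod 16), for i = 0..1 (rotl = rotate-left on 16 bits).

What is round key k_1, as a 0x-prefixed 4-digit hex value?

K = 0xCCB5
k_0 = rotl(K, (1*0+2) mod 16) = rotl(K, 2) = 0x32D7
k_1 = rotl(K, (1*1+2) mod 16) = rotl(K, 3) = 0x65AE

0x65AE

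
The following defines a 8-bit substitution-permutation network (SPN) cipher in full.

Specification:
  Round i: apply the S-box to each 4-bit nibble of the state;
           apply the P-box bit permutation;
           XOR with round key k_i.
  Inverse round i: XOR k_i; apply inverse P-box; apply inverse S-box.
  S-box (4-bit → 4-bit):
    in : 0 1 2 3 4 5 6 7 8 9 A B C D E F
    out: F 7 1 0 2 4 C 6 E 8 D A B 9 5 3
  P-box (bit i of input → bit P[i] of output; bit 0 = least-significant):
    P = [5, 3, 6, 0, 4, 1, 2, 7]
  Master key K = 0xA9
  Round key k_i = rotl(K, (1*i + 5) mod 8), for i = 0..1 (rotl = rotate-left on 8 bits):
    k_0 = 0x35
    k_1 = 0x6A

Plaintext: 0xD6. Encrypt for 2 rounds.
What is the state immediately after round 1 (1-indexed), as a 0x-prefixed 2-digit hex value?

0xE4

s_0 = plaintext = 0xD6
s_1 = Round(s_0, k_0) = 0xE4
s_2 = Round(s_1, k_1) = 0x76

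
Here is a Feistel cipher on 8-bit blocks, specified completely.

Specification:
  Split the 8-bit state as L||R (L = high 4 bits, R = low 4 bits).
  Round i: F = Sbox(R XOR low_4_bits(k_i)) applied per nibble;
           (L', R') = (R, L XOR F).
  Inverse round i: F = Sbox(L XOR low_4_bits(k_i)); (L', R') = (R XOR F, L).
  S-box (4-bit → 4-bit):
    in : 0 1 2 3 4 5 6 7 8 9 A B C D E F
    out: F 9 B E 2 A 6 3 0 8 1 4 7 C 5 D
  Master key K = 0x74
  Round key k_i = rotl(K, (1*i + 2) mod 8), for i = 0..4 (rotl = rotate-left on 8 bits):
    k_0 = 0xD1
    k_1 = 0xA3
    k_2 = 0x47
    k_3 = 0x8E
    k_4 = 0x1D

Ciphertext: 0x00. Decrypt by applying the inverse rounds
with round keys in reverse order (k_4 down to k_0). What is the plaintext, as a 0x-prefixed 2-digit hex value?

s_0 = ciphertext = 0x00
s_1 = InvRound(s_0, k_4) = 0xC0
s_2 = InvRound(s_1, k_3) = 0xBC
s_3 = InvRound(s_2, k_2) = 0xBB
s_4 = InvRound(s_3, k_1) = 0xBB
s_5 = InvRound(s_4, k_0) = 0xAB

0xAB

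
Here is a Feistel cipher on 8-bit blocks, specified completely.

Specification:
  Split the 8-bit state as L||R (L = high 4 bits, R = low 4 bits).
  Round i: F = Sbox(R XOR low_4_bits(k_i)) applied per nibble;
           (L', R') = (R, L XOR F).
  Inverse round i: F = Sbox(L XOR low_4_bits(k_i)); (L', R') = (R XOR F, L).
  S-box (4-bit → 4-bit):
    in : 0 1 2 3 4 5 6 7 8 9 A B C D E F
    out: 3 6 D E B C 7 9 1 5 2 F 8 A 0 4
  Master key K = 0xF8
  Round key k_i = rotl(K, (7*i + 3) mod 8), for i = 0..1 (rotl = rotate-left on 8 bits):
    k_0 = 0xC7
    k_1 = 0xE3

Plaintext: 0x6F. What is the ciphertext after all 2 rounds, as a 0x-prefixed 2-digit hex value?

0x74

s_0 = plaintext = 0x6F
s_1 = Round(s_0, k_0) = 0xF7
s_2 = Round(s_1, k_1) = 0x74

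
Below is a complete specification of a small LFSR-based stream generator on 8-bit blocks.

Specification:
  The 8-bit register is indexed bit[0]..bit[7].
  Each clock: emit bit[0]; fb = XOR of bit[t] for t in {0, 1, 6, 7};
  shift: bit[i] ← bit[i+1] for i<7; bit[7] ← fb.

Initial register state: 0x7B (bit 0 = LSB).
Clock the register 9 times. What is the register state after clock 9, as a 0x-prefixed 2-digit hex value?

reg_0 = 0x7B
clock 1: out=1, reg = 0xBD
clock 2: out=1, reg = 0x5E
clock 3: out=0, reg = 0x2F
clock 4: out=1, reg = 0x17
clock 5: out=1, reg = 0x0B
clock 6: out=1, reg = 0x05
clock 7: out=1, reg = 0x82
clock 8: out=0, reg = 0x41
clock 9: out=1, reg = 0x20

0x20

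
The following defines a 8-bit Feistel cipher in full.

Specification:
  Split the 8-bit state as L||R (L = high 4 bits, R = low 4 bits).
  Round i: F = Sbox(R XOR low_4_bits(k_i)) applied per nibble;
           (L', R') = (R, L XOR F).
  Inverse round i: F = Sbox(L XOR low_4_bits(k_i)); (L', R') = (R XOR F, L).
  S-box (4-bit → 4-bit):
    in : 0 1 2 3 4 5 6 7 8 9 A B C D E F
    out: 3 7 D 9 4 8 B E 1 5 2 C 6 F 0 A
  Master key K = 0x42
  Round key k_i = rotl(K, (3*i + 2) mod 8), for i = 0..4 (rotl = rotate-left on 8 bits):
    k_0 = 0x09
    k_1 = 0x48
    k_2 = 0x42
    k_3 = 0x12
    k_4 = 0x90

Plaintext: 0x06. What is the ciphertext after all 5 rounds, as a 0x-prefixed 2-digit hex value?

s_0 = plaintext = 0x06
s_1 = Round(s_0, k_0) = 0x6A
s_2 = Round(s_1, k_1) = 0xAB
s_3 = Round(s_2, k_2) = 0xBF
s_4 = Round(s_3, k_3) = 0xF4
s_5 = Round(s_4, k_4) = 0x4B

0x4B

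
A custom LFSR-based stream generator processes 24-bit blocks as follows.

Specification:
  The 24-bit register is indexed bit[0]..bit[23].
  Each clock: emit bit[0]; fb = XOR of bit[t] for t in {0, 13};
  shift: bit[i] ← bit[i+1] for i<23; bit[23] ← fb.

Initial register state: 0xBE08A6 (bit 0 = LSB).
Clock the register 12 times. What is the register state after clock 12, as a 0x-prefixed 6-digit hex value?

reg_0 = 0xBE08A6
clock 1: out=0, reg = 0x5F0453
clock 2: out=1, reg = 0xAF8229
clock 3: out=1, reg = 0xD7C114
clock 4: out=0, reg = 0x6BE08A
clock 5: out=0, reg = 0xB5F045
clock 6: out=1, reg = 0x5AF822
clock 7: out=0, reg = 0xAD7C11
clock 8: out=1, reg = 0x56BE08
clock 9: out=0, reg = 0xAB5F04
clock 10: out=0, reg = 0x55AF82
clock 11: out=0, reg = 0xAAD7C1
clock 12: out=1, reg = 0xD56BE0

0xD56BE0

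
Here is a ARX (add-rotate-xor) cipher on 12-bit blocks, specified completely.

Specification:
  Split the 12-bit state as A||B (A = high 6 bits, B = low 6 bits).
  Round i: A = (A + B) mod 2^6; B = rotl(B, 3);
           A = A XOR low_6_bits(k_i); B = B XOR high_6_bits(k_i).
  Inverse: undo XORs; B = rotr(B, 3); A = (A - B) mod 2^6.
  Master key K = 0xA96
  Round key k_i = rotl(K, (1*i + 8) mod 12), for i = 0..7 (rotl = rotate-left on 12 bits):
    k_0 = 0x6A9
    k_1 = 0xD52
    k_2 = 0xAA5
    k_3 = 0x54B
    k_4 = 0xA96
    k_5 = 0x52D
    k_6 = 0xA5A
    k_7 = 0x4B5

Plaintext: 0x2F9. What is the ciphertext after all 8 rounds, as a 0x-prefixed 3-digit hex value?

0x301

s_0 = plaintext = 0x2F9
s_1 = Round(s_0, k_0) = 0xB55
s_2 = Round(s_1, k_1) = 0x41F
s_3 = Round(s_2, k_2) = 0x291
s_4 = Round(s_3, k_3) = 0x41F
s_5 = Round(s_4, k_4) = 0xE51
s_6 = Round(s_5, k_5) = 0x9DE
s_7 = Round(s_6, k_6) = 0x7DA
s_8 = Round(s_7, k_7) = 0x301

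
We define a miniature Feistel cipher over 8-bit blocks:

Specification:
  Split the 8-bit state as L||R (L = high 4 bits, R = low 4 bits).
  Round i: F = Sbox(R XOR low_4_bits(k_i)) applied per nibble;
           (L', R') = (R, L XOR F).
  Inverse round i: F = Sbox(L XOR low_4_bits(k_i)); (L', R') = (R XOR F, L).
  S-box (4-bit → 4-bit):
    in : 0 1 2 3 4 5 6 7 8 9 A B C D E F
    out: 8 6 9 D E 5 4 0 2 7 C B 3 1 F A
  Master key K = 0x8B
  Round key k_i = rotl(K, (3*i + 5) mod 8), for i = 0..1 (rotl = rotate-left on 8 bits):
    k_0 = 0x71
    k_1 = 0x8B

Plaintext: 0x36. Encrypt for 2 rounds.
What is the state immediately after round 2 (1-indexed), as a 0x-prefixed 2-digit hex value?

0x34

s_0 = plaintext = 0x36
s_1 = Round(s_0, k_0) = 0x63
s_2 = Round(s_1, k_1) = 0x34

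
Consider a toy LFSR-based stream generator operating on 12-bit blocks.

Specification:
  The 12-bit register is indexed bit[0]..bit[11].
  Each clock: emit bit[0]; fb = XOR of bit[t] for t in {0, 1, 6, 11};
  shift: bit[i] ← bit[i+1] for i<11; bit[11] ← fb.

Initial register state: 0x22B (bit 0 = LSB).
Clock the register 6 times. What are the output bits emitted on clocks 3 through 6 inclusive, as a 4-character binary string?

reg_0 = 0x22B
clock 1: out=1, reg = 0x115
clock 2: out=1, reg = 0x88A
clock 3: out=0, reg = 0x445
clock 4: out=1, reg = 0x222
clock 5: out=0, reg = 0x911
clock 6: out=1, reg = 0x488

0101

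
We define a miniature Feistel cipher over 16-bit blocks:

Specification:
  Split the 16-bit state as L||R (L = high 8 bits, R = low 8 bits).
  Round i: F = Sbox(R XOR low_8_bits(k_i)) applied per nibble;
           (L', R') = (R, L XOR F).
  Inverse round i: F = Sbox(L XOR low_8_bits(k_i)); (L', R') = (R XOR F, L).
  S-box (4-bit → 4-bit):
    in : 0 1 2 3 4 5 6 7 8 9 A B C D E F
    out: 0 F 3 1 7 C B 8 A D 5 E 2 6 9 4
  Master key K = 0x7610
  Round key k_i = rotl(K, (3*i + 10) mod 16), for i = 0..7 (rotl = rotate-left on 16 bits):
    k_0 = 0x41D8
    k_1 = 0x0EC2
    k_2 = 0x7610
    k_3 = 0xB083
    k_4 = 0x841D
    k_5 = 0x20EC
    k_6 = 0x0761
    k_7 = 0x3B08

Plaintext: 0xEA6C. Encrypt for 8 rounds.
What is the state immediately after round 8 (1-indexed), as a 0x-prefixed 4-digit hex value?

0xA39B

s_0 = plaintext = 0xEA6C
s_1 = Round(s_0, k_0) = 0x6C0D
s_2 = Round(s_1, k_1) = 0x0D48
s_3 = Round(s_2, k_2) = 0x48C7
s_4 = Round(s_3, k_3) = 0xC73F
s_5 = Round(s_4, k_4) = 0x3FF4
s_6 = Round(s_5, k_5) = 0xF4C5
s_7 = Round(s_6, k_6) = 0xC5A3
s_8 = Round(s_7, k_7) = 0xA39B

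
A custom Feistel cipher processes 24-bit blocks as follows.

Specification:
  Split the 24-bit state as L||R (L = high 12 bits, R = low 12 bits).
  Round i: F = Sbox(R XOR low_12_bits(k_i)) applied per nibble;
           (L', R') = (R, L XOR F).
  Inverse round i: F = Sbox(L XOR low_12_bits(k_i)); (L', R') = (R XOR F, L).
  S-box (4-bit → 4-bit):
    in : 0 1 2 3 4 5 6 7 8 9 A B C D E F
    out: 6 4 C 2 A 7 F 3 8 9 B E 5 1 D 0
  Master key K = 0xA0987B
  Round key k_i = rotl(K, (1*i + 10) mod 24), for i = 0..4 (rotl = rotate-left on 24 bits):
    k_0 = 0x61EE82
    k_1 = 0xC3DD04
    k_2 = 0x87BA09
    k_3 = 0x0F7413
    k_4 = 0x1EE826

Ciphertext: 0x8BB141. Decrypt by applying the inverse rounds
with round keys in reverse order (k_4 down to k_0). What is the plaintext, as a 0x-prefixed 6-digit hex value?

0x565F85

s_0 = ciphertext = 0x8BB141
s_1 = InvRound(s_0, k_4) = 0x7D08BB
s_2 = InvRound(s_1, k_3) = 0xAE97D0
s_3 = InvRound(s_2, k_2) = 0x106AE9
s_4 = InvRound(s_3, k_1) = 0xF85106
s_5 = InvRound(s_4, k_0) = 0x565F85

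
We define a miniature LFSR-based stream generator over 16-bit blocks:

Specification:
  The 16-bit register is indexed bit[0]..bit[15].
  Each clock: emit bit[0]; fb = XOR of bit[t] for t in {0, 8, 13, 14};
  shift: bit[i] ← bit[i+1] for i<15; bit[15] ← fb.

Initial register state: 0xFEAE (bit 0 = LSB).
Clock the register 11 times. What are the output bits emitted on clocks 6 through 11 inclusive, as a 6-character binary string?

reg_0 = 0xFEAE
clock 1: out=0, reg = 0x7F57
clock 2: out=1, reg = 0x3FAB
clock 3: out=1, reg = 0x9FD5
clock 4: out=1, reg = 0x4FEA
clock 5: out=0, reg = 0x27F5
clock 6: out=1, reg = 0x93FA
clock 7: out=0, reg = 0xC9FD
clock 8: out=1, reg = 0xE4FE
clock 9: out=0, reg = 0x727F
clock 10: out=1, reg = 0xB93F
clock 11: out=1, reg = 0xDC9F

101011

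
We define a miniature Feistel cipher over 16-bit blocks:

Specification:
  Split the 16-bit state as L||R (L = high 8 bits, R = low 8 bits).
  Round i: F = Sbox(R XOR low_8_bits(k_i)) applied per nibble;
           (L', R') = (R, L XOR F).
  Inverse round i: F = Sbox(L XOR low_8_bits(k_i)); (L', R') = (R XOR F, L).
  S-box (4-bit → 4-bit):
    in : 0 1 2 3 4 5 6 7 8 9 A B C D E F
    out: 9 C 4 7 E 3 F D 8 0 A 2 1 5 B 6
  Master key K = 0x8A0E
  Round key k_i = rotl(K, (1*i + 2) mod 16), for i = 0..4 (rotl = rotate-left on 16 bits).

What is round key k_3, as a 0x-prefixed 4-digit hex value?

K = 0x8A0E
k_0 = rotl(K, (1*0+2) mod 16) = rotl(K, 2) = 0x283A
k_1 = rotl(K, (1*1+2) mod 16) = rotl(K, 3) = 0x5074
k_2 = rotl(K, (1*2+2) mod 16) = rotl(K, 4) = 0xA0E8
k_3 = rotl(K, (1*3+2) mod 16) = rotl(K, 5) = 0x41D1

0x41D1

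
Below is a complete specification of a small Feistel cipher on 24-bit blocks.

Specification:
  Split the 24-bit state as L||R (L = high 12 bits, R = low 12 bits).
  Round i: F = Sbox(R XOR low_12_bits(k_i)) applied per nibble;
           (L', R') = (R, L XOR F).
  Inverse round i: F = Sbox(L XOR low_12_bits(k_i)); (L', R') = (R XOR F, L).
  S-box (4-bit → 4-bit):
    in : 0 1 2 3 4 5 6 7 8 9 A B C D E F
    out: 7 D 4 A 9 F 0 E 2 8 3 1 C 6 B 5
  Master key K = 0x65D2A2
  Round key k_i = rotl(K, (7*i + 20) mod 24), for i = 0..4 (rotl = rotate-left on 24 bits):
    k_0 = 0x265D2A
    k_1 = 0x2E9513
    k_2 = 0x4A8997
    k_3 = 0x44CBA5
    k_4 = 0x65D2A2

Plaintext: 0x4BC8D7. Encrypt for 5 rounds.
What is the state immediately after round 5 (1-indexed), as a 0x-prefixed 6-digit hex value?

0x909909

s_0 = plaintext = 0x4BC8D7
s_1 = Round(s_0, k_0) = 0x8D7BEA
s_2 = Round(s_1, k_1) = 0xBEA38F
s_3 = Round(s_2, k_2) = 0x38F838
s_4 = Round(s_3, k_3) = 0x838909
s_5 = Round(s_4, k_4) = 0x909909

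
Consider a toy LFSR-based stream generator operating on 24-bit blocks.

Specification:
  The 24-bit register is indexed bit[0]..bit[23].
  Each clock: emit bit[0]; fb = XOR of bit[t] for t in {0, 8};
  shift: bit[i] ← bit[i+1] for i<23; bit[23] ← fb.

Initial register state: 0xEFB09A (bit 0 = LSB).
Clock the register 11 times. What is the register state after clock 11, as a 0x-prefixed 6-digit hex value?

0xE55DF6

reg_0 = 0xEFB09A
clock 1: out=0, reg = 0x77D84D
clock 2: out=1, reg = 0xBBEC26
clock 3: out=0, reg = 0x5DF613
clock 4: out=1, reg = 0xAEFB09
clock 5: out=1, reg = 0x577D84
clock 6: out=0, reg = 0xABBEC2
clock 7: out=0, reg = 0x55DF61
clock 8: out=1, reg = 0x2AEFB0
clock 9: out=0, reg = 0x9577D8
clock 10: out=0, reg = 0xCABBEC
clock 11: out=0, reg = 0xE55DF6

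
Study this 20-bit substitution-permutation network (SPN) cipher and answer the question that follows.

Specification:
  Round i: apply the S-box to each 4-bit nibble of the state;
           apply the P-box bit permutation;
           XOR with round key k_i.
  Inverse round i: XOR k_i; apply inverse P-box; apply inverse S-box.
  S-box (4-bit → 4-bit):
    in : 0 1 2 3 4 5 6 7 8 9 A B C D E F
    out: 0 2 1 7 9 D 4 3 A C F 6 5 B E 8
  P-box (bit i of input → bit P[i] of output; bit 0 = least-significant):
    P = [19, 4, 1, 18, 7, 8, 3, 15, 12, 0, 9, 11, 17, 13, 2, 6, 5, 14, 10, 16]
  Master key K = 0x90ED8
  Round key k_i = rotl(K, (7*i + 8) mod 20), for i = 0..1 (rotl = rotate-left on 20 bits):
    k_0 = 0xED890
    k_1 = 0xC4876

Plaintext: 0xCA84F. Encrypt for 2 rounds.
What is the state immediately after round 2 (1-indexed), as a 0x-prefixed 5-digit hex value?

0x331F4

s_0 = plaintext = 0xCA84F
s_1 = Round(s_0, k_0) = 0x87475
s_2 = Round(s_1, k_1) = 0x331F4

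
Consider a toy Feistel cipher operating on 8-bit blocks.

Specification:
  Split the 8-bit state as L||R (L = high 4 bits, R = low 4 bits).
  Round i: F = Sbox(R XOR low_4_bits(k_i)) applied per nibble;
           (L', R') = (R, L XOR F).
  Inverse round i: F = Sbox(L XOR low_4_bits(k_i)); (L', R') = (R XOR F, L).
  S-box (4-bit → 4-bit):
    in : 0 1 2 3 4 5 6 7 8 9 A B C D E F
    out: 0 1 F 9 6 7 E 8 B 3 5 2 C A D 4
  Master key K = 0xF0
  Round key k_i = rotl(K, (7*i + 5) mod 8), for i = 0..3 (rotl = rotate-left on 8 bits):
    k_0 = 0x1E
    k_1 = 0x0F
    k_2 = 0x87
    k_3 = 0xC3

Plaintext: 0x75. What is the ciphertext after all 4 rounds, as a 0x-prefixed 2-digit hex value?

0xDD

s_0 = plaintext = 0x75
s_1 = Round(s_0, k_0) = 0x55
s_2 = Round(s_1, k_1) = 0x50
s_3 = Round(s_2, k_2) = 0x0D
s_4 = Round(s_3, k_3) = 0xDD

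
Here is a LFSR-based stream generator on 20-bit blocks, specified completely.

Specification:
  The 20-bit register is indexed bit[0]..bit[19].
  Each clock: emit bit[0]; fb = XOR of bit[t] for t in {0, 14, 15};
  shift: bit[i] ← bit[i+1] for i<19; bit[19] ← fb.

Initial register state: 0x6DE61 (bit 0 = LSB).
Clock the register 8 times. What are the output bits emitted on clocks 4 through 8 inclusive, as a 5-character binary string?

reg_0 = 0x6DE61
clock 1: out=1, reg = 0xB6F30
clock 2: out=0, reg = 0xDB798
clock 3: out=0, reg = 0xEDBCC
clock 4: out=0, reg = 0x76DE6
clock 5: out=0, reg = 0xBB6F3
clock 6: out=1, reg = 0x5DB79
clock 7: out=1, reg = 0xAEDBC
clock 8: out=0, reg = 0x576DE

00110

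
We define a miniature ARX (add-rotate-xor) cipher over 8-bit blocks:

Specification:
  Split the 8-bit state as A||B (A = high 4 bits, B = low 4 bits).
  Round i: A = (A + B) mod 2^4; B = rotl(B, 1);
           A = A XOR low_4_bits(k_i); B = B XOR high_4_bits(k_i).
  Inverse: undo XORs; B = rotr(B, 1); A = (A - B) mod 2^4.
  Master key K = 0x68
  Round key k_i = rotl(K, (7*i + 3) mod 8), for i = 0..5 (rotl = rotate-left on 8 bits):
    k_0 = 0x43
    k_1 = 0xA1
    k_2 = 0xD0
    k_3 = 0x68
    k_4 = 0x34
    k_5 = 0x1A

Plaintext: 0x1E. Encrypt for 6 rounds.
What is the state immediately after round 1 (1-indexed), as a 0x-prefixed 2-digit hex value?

s_0 = plaintext = 0x1E
s_1 = Round(s_0, k_0) = 0xC9
s_2 = Round(s_1, k_1) = 0x49
s_3 = Round(s_2, k_2) = 0xDE
s_4 = Round(s_3, k_3) = 0x3B
s_5 = Round(s_4, k_4) = 0xA4
s_6 = Round(s_5, k_5) = 0x49

0xC9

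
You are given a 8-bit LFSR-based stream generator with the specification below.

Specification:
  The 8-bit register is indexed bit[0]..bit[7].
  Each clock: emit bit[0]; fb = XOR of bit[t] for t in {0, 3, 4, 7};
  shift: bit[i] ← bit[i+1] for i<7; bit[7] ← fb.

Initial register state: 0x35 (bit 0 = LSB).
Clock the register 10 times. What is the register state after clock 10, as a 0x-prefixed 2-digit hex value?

reg_0 = 0x35
clock 1: out=1, reg = 0x1A
clock 2: out=0, reg = 0x0D
clock 3: out=1, reg = 0x06
clock 4: out=0, reg = 0x03
clock 5: out=1, reg = 0x81
clock 6: out=1, reg = 0x40
clock 7: out=0, reg = 0x20
clock 8: out=0, reg = 0x10
clock 9: out=0, reg = 0x88
clock 10: out=0, reg = 0x44

0x44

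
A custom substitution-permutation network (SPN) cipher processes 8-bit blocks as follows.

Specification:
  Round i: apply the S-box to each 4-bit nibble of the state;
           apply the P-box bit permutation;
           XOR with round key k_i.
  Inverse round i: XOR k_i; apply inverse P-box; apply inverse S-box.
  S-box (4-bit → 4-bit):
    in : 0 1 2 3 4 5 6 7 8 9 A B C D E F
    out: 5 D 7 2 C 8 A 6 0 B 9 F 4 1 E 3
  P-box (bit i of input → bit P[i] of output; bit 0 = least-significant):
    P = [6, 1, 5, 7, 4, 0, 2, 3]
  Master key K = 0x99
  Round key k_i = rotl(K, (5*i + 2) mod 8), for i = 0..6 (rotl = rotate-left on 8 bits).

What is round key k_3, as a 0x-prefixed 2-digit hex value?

K = 0x99
k_0 = rotl(K, (5*0+2) mod 8) = rotl(K, 2) = 0x66
k_1 = rotl(K, (5*1+2) mod 8) = rotl(K, 7) = 0xCC
k_2 = rotl(K, (5*2+2) mod 8) = rotl(K, 4) = 0x99
k_3 = rotl(K, (5*3+2) mod 8) = rotl(K, 1) = 0x33

0x33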